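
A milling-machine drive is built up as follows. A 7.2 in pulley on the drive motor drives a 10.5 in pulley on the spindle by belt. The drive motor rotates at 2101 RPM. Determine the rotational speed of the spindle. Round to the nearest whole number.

belt 10.5/7.2 = 1.4583 → 2101/1.4583 = 1440.7 RPM

1441 RPM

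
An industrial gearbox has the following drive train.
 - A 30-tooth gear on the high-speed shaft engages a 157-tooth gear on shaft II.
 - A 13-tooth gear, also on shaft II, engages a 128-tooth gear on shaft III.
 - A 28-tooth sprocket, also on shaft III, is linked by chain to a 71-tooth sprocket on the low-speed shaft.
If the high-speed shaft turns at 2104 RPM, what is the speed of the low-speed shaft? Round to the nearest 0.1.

gear mesh 157/30 = 5.2333 → 2104/5.2333 = 402.04 RPM
gear mesh 128/13 = 9.8462 → 402.04/9.8462 = 40.832 RPM
chain 71/28 = 2.5357 → 40.832/2.5357 = 16.103 RPM

16.1 RPM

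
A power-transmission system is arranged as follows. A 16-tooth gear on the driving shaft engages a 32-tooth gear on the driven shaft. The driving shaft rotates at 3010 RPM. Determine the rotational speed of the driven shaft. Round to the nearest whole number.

1505 RPM

gear mesh 32/16 = 2 → 3010/2 = 1505 RPM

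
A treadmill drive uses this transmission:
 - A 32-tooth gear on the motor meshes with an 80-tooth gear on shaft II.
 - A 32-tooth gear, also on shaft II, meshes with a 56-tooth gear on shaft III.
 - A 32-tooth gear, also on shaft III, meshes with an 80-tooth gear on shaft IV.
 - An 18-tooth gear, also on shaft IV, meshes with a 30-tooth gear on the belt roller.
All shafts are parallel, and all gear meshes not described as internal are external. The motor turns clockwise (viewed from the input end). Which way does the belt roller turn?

clockwise

the motor → shaft II: external mesh, 1 reversal → CCW.
shaft II → shaft III: external mesh, 1 reversal → CW.
shaft III → shaft IV: external mesh, 1 reversal → CCW.
shaft IV → the belt roller: external mesh, 1 reversal → CW.
4 reversals in total — an even number — so the belt roller turns the same way as the motor.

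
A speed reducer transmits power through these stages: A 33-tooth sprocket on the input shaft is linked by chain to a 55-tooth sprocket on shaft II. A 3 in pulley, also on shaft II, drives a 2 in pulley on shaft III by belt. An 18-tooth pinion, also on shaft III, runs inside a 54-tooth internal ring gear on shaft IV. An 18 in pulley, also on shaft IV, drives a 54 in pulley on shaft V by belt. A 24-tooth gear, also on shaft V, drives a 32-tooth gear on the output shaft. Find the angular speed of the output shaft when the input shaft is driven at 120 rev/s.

9 rev/s

chain 55/33 = 1.6667 → 120/1.6667 = 72 rev/s
belt 2/3 = 0.66667 → 72/0.66667 = 108 rev/s
internal gear 54/18 = 3 → 108/3 = 36 rev/s
belt 54/18 = 3 → 36/3 = 12 rev/s
gear mesh 32/24 = 1.3333 → 12/1.3333 = 9 rev/s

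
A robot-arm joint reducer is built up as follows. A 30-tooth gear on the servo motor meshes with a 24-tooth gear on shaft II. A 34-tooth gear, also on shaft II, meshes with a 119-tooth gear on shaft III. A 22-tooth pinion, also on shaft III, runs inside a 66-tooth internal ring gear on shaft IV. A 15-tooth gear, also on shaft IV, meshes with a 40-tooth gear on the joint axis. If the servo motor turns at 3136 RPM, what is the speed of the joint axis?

140 RPM

the servo motor → shaft II (gear mesh, 24/30): 3136 ÷ 0.8 = 3920 RPM
shaft II → shaft III (gear mesh, 119/34): 3920 ÷ 3.5 = 1120 RPM
shaft III → shaft IV (internal gear, 66/22): 1120 ÷ 3 = 373.33 RPM
shaft IV → the joint axis (gear mesh, 40/15): 373.33 ÷ 2.6667 = 140 RPM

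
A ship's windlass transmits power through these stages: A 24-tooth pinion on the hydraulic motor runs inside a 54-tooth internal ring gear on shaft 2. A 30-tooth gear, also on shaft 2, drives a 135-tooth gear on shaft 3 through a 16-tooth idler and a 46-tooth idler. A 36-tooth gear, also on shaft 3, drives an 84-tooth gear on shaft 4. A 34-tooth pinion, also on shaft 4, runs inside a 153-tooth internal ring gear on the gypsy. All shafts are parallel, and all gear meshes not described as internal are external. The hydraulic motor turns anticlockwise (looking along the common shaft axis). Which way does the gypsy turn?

anticlockwise

the hydraulic motor → shaft 2: internal mesh, same direction → CCW.
shaft 2 → shaft 3: driver → idler → idler → driven is 3 external meshes, 3 reversals → CW.
shaft 3 → shaft 4: external mesh, 1 reversal → CCW.
shaft 4 → the gypsy: internal mesh, same direction → CCW.
4 reversals in total — an even number — so the gypsy turns the same way as the hydraulic motor.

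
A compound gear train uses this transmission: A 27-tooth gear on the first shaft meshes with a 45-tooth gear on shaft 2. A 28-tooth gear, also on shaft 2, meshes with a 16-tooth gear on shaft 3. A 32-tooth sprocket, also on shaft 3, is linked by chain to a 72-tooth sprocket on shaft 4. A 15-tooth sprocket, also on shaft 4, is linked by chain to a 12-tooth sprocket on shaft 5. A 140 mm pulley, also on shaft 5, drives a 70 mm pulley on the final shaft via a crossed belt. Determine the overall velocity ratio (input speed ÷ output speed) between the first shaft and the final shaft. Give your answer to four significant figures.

0.8571

Each stage contributes driven/driver: gear mesh 45/27 = 1.6667, gear mesh 16/28 = 0.57143, chain 72/32 = 2.25, chain 12/15 = 0.8, belt 70/140 = 0.5.
Overall: 1.6667 × 0.57143 × 2.25 × 0.8 × 0.5 = 0.85714.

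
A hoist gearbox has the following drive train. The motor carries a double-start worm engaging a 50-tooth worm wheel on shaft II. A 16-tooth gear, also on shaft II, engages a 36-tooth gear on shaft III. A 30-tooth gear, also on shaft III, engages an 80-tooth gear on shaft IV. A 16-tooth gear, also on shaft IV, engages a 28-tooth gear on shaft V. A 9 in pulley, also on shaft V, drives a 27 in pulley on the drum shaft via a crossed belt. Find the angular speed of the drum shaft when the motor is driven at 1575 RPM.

2 RPM

worm 50/2 = 25 → 1575/25 = 63 RPM
gear mesh 36/16 = 2.25 → 63/2.25 = 28 RPM
gear mesh 80/30 = 2.6667 → 28/2.6667 = 10.5 RPM
gear mesh 28/16 = 1.75 → 10.5/1.75 = 6 RPM
belt 27/9 = 3 → 6/3 = 2 RPM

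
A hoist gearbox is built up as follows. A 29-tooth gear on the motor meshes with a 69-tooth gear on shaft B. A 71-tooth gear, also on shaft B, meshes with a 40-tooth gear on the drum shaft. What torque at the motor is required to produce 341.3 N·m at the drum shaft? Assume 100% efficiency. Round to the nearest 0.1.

254.6 N·m

Overall ratio R = 2.3793 × 0.56338 = 1.3405.
Input torque = output torque / R = 341.3 / 1.3405 = 254.61 N·m.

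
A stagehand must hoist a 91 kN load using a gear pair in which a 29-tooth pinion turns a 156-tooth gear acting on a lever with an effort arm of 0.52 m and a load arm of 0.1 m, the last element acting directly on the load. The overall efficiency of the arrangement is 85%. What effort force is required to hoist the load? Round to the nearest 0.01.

Gear pair MA = 156/29 = 5.3793.
Lever MA = effort arm / load arm = 0.52/0.1 = 5.2.
Combined ideal MA = 5.3793 × 5.2 = 27.972.
Actual MA = 27.972 × 0.85 = 23.777.
Effort = load / actual MA = 91 / 23.777 = 3.8273 kN.

3.83 kN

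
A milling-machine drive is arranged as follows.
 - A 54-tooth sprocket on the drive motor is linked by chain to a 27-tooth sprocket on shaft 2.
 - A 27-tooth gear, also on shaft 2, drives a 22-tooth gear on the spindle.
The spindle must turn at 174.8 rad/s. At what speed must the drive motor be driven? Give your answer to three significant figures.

71.2 rad/s

Overall ratio R = 0.5 × 0.81481 = 0.40741.
Required input speed = output speed × R = 174.8 × 0.40741 = 71.215 rad/s.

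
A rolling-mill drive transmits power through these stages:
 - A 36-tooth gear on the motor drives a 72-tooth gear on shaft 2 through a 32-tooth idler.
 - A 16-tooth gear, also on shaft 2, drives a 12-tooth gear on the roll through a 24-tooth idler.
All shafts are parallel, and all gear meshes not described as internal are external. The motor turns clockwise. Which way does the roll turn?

the motor → shaft 2: driver → idler → driven is 2 external meshes, 2 reversals → CW.
shaft 2 → the roll: driver → idler → driven is 2 external meshes, 2 reversals → CW.
4 reversals in total — an even number — so the roll turns the same way as the motor.

clockwise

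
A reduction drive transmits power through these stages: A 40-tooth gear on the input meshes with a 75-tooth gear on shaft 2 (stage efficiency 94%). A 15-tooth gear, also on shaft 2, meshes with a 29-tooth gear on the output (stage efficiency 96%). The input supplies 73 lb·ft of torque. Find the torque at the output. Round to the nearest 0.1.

238.8 lb·ft

gear mesh 75/40 = 1.875 → τ = 73·1.875·0.94 = 128.66 lb·ft
gear mesh 29/15 = 1.9333 → τ = 128.66·1.9333·0.96 = 238.8 lb·ft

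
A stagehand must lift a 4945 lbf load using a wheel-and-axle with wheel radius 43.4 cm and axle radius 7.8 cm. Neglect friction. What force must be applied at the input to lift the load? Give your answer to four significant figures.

Wheel-and-axle MA = R/r = 43.4/7.8 = 5.5641.
Effort = load / MA = 4945 / 5.5641 = 888.73 lbf.

888.7 lbf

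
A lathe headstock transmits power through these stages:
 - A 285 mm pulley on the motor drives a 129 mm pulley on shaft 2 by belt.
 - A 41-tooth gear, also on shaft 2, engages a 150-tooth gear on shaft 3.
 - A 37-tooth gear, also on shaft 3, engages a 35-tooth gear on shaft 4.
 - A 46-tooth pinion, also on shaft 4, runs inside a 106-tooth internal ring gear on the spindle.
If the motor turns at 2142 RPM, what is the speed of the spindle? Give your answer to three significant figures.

the motor → shaft 2 (belt, 129/285): 2142 ÷ 0.45263 = 4732.3 RPM
shaft 2 → shaft 3 (gear mesh, 150/41): 4732.3 ÷ 3.6585 = 1293.5 RPM
shaft 3 → shaft 4 (gear mesh, 35/37): 1293.5 ÷ 0.94595 = 1367.4 RPM
shaft 4 → the spindle (internal gear, 106/46): 1367.4 ÷ 2.3043 = 593.41 RPM

593 RPM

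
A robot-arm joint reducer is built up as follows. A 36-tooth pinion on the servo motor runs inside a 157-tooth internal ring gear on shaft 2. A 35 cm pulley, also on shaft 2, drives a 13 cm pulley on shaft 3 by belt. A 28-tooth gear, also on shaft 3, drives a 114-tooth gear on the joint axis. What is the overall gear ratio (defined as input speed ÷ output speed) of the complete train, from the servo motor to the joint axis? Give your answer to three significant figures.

6.60

Each stage contributes driven/driver: internal gear 157/36 = 4.3611, belt 13/35 = 0.37143, gear mesh 114/28 = 4.0714.
Overall: 4.3611 × 0.37143 × 4.0714 = 6.5951.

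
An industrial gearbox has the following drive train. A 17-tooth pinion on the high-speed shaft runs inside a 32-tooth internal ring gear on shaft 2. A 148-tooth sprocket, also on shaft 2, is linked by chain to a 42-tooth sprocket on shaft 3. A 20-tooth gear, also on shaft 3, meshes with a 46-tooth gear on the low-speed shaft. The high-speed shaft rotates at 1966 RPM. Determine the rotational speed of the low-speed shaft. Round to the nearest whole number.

the high-speed shaft → shaft 2 (internal gear, 32/17): 1966 ÷ 1.8824 = 1044.4 RPM
shaft 2 → shaft 3 (chain, 42/148): 1044.4 ÷ 0.28378 = 3680.4 RPM
shaft 3 → the low-speed shaft (gear mesh, 46/20): 3680.4 ÷ 2.3 = 1600.2 RPM

1600 RPM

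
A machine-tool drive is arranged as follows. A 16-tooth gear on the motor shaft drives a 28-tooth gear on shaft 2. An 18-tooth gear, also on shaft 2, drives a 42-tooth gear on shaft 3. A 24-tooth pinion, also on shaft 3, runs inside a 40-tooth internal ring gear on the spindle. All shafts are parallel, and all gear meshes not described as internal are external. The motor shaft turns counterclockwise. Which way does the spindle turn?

counterclockwise

the motor shaft → shaft 2: external mesh, 1 reversal → CW.
shaft 2 → shaft 3: external mesh, 1 reversal → CCW.
shaft 3 → the spindle: internal mesh, same direction → CCW.
2 reversals in total — an even number — so the spindle turns the same way as the motor shaft.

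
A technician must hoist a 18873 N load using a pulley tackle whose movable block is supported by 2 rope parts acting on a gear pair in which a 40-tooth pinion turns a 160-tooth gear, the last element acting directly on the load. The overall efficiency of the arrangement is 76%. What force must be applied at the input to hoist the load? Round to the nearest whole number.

3104 N

Block-and-tackle MA = number of supporting rope parts = 2.
Gear pair MA = 160/40 = 4.
Combined ideal MA = 2 × 4 = 8.
Actual MA = 8 × 0.76 = 6.08.
Effort = load / actual MA = 18873 / 6.08 = 3104.1 N.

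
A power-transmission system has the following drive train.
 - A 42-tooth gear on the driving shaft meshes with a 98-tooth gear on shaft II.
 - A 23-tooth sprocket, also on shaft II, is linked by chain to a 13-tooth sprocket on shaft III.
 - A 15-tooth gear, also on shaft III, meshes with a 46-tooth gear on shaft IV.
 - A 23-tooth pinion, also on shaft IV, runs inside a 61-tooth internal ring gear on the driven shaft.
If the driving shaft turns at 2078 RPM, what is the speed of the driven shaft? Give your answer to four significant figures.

Gear mesh: ratio = 98/42 = 2.3333, so shaft II turns at 2078 / 2.3333 = 890.57 RPM.
Chain: ratio = 13/23 = 0.56522, so shaft III turns at 890.57 / 0.56522 = 1575.6 RPM.
Gear mesh: ratio = 46/15 = 3.0667, so shaft IV turns at 1575.6 / 3.0667 = 513.79 RPM.
Internal gear: ratio = 61/23 = 2.6522, so the driven shaft turns at 513.79 / 2.6522 = 193.72 RPM.

193.7 RPM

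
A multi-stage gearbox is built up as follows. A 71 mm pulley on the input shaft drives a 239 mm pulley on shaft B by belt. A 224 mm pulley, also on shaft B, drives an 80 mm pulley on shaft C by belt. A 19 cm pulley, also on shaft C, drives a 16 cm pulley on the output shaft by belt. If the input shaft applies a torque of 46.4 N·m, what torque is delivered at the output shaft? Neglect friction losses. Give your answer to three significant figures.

Belt: ratio = 239/71 = 3.3662; torque at shaft B = 46.4 × 3.3662 = 156.19 N·m.
Belt: ratio = 80/224 = 0.35714; torque at shaft C = 156.19 × 0.35714 = 55.783 N·m.
Belt: ratio = 16/19 = 0.84211; torque at the output shaft = 55.783 × 0.84211 = 46.975 N·m.

47.0 N·m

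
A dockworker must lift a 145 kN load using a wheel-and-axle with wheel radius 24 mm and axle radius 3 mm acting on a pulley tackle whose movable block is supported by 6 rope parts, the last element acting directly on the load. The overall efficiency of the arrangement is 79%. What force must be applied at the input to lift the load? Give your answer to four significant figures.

3.824 kN

Wheel-and-axle MA = R/r = 24/3 = 8.
Block-and-tackle MA = number of supporting rope parts = 6.
Combined ideal MA = 8 × 6 = 48.
Actual MA = 48 × 0.79 = 37.92.
Effort = load / actual MA = 145 / 37.92 = 3.8238 kN.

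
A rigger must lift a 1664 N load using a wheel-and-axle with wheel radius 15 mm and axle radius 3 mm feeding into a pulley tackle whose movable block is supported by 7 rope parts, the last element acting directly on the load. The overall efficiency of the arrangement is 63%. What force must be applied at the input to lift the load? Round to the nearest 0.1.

Wheel-and-axle MA = R/r = 15/3 = 5.
Block-and-tackle MA = number of supporting rope parts = 7.
Combined ideal MA = 5 × 7 = 35.
Actual MA = 35 × 0.63 = 22.05.
Effort = load / actual MA = 1664 / 22.05 = 75.465 N.

75.5 N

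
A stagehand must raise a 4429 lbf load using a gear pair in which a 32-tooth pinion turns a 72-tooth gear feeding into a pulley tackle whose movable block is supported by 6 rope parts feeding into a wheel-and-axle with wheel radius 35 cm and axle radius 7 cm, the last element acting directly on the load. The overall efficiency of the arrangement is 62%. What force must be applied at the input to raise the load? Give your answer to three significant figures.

106 lbf

Gear pair MA = 72/32 = 2.25.
Block-and-tackle MA = number of supporting rope parts = 6.
Wheel-and-axle MA = R/r = 35/7 = 5.
Combined ideal MA = 2.25 × 6 × 5 = 67.5.
Actual MA = 67.5 × 0.62 = 41.85.
Effort = load / actual MA = 4429 / 41.85 = 105.83 lbf.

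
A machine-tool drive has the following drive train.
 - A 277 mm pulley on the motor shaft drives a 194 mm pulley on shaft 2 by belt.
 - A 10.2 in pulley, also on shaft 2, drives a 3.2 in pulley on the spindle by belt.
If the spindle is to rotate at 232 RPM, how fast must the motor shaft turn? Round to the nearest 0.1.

Overall ratio R = 0.70036 × 0.31373 = 0.21972.
Required input speed = output speed × R = 232 × 0.21972 = 50.975 RPM.

51.0 RPM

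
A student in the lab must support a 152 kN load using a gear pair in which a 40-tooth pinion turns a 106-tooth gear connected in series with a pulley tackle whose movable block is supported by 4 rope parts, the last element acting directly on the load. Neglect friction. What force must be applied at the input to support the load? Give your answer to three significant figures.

14.3 kN

Gear pair MA = 106/40 = 2.65.
Block-and-tackle MA = number of supporting rope parts = 4.
Combined ideal MA = 2.65 × 4 = 10.6.
Effort = load / MA = 152 / 10.6 = 14.34 kN.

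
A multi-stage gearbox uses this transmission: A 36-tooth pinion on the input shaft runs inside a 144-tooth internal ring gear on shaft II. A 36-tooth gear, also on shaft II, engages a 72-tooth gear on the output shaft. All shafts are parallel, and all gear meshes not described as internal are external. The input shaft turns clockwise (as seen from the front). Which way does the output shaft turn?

the input shaft → shaft II: internal mesh, same direction → CW.
shaft II → the output shaft: external mesh, 1 reversal → CCW.
1 reversal in total — an odd number — so the output shaft turns opposite to the input shaft.

counterclockwise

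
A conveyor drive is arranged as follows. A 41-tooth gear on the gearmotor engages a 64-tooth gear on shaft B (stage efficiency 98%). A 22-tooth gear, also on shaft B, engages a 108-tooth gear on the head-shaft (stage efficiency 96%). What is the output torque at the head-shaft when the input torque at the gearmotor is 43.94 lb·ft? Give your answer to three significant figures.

gear mesh 64/41 = 1.561 → τ = 43.94·1.561·0.98 = 67.217 lb·ft
gear mesh 108/22 = 4.9091 → τ = 67.217·4.9091·0.96 = 316.78 lb·ft

317 lb·ft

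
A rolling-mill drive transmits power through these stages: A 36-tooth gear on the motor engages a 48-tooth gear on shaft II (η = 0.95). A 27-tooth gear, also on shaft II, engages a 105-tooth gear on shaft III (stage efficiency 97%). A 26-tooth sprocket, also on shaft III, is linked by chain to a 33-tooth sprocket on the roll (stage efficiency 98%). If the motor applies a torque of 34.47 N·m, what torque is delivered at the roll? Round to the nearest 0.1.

204.9 N·m

After the gear mesh (48/36): 34.47 × 1.3333 × 0.95 = 43.662 N·m
After the gear mesh (105/27): 43.662 × 3.8889 × 0.97 = 164.7 N·m
After the chain (33/26): 164.7 × 1.2692 × 0.98 = 204.86 N·m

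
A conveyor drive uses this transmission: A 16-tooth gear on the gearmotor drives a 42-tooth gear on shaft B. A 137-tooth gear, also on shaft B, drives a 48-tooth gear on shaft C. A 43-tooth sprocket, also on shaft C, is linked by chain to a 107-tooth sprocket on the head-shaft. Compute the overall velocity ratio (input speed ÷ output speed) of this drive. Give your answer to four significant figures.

Each stage contributes driven/driver: gear mesh 42/16 = 2.625, gear mesh 48/137 = 0.35036, chain 107/43 = 2.4884.
Overall: 2.625 × 0.35036 × 2.4884 = 2.2886.

2.289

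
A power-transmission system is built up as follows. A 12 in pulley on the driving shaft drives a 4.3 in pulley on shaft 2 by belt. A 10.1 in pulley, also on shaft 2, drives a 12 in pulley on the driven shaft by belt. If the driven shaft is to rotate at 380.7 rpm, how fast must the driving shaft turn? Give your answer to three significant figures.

Overall ratio R = 0.35833 × 1.1881 = 0.42574.
Required input speed = output speed × R = 380.7 × 0.42574 = 162.08 rpm.

162 rpm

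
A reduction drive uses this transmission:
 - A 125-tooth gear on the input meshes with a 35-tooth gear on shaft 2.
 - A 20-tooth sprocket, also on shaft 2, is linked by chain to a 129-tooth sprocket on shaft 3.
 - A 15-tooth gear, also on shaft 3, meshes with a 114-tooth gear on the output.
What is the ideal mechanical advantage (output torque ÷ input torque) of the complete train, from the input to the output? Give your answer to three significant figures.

Each stage contributes driven/driver: gear mesh 35/125 = 0.28, chain 129/20 = 6.45, gear mesh 114/15 = 7.6.
Overall: 0.28 × 6.45 × 7.6 = 13.726.

13.7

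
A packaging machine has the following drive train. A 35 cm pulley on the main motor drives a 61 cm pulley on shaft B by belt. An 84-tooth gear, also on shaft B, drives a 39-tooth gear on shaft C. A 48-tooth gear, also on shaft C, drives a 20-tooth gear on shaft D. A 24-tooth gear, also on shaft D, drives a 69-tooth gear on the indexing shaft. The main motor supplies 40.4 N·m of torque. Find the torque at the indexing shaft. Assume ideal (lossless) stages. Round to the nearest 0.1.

39.2 N·m

belt 61/35 = 1.7429 → τ = 40.4·1.7429 = 70.411 N·m
gear mesh 39/84 = 0.46429 → τ = 70.411·0.46429 = 32.691 N·m
gear mesh 20/48 = 0.41667 → τ = 32.691·0.41667 = 13.621 N·m
gear mesh 69/24 = 2.875 → τ = 13.621·2.875 = 39.161 N·m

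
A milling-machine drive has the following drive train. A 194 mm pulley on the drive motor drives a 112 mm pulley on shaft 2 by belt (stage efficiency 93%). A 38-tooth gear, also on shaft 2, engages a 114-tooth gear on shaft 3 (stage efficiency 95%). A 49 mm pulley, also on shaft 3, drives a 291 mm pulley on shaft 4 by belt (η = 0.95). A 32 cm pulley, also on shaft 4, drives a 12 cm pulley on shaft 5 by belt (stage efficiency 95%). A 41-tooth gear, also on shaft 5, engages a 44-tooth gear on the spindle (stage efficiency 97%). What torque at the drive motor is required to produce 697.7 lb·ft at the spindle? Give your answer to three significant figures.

Overall ratio R = 0.57732 × 3 × 5.9388 × 0.375 × 1.0732 = 4.1394; overall efficiency η = 0.93 × 0.95 × 0.95 × 0.95 × 0.97 = 0.7734.
Input torque = output torque / (R × η) = 697.7 / (4.1394 × 0.7734) = 217.93 lb·ft.

218 lb·ft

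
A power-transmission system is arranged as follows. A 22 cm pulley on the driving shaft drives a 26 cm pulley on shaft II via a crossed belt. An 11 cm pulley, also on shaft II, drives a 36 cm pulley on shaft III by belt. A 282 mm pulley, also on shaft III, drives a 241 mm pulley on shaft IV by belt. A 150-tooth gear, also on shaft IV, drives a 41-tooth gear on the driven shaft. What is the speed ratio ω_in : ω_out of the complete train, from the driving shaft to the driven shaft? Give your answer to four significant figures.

Each stage contributes driven/driver: belt 26/22 = 1.1818, belt 36/11 = 3.2727, belt 241/282 = 0.85461, gear mesh 41/150 = 0.27333.
Overall: 1.1818 × 3.2727 × 0.85461 × 0.27333 = 0.90349.

0.9035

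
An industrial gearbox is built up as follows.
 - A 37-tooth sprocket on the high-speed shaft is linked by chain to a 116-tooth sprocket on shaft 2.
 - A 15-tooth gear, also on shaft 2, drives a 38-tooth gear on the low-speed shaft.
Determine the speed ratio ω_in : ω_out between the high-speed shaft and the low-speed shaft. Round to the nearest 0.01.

7.94

Each stage contributes driven/driver: chain 116/37 = 3.1351, gear mesh 38/15 = 2.5333.
Overall: 3.1351 × 2.5333 = 7.9423.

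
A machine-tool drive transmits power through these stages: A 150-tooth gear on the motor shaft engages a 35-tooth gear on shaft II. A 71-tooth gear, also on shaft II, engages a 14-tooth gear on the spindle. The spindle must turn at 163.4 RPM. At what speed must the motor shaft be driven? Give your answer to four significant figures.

7.518 RPM

Overall ratio R = 0.23333 × 0.19718 = 0.046009.
Required input speed = output speed × R = 163.4 × 0.046009 = 7.5179 RPM.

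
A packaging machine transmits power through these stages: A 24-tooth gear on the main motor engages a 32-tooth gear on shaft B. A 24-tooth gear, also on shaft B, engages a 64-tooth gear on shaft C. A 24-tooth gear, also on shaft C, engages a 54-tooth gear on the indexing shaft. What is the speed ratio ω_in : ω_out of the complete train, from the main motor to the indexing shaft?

Each stage contributes driven/driver: gear mesh 32/24 = 1.3333, gear mesh 64/24 = 2.6667, gear mesh 54/24 = 2.25.
Overall: 1.3333 × 2.6667 × 2.25 = 8.

8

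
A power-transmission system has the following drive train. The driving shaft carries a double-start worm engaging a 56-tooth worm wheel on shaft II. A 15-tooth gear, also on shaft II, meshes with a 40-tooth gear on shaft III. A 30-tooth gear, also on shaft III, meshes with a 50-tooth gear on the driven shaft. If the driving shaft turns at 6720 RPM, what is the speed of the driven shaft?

the driving shaft → shaft II (worm, 56/2): 6720 ÷ 28 = 240 RPM
shaft II → shaft III (gear mesh, 40/15): 240 ÷ 2.6667 = 90 RPM
shaft III → the driven shaft (gear mesh, 50/30): 90 ÷ 1.6667 = 54 RPM

54 RPM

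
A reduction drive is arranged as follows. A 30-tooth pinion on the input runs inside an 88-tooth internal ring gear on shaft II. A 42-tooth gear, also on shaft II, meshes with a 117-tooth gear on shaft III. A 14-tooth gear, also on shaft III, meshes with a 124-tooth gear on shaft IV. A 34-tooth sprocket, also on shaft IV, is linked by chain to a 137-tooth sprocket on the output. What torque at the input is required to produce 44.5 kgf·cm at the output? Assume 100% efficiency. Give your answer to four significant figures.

0.1526 kgf·cm

Overall ratio R = 2.9333 × 2.7857 × 8.8571 × 4.0294 = 291.63.
Input torque = output torque / R = 44.5 / 291.63 = 0.15259 kgf·cm.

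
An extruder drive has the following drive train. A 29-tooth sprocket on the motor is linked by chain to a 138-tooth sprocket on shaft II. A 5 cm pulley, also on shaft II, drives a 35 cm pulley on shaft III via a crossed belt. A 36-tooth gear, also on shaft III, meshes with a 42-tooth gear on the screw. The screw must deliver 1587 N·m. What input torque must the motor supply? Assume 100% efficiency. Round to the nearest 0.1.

40.8 N·m

Overall ratio R = 4.7586 × 7 × 1.1667 = 38.862.
Input torque = output torque / R = 1587 / 38.862 = 40.837 N·m.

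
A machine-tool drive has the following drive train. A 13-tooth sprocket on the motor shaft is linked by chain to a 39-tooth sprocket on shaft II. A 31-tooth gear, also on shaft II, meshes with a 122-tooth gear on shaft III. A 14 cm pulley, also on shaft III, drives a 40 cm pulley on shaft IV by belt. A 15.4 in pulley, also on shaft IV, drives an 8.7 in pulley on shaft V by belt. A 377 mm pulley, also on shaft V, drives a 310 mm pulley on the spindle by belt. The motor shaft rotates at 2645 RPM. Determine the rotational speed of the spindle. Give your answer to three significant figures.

Chain: ratio = 39/13 = 3, so shaft II turns at 2645 / 3 = 881.67 RPM.
Gear mesh: ratio = 122/31 = 3.9355, so shaft III turns at 881.67 / 3.9355 = 224.03 RPM.
Belt: ratio = 40/14 = 2.8571, so shaft IV turns at 224.03 / 2.8571 = 78.411 RPM.
Belt: ratio = 8.7/15.4 = 0.56494, so shaft V turns at 78.411 / 0.56494 = 138.8 RPM.
Belt: ratio = 310/377 = 0.82228, so the spindle turns at 138.8 / 0.82228 = 168.79 RPM.

169 RPM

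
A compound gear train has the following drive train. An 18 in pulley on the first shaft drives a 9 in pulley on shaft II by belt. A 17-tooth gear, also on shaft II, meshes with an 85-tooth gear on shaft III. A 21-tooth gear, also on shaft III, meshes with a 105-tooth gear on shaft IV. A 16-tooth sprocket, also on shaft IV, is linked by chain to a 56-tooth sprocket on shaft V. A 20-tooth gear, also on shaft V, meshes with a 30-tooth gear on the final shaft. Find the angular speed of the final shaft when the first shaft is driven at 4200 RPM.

the first shaft → shaft II (belt, 9/18): 4200 ÷ 0.5 = 8400 RPM
shaft II → shaft III (gear mesh, 85/17): 8400 ÷ 5 = 1680 RPM
shaft III → shaft IV (gear mesh, 105/21): 1680 ÷ 5 = 336 RPM
shaft IV → shaft V (chain, 56/16): 336 ÷ 3.5 = 96 RPM
shaft V → the final shaft (gear mesh, 30/20): 96 ÷ 1.5 = 64 RPM

64 RPM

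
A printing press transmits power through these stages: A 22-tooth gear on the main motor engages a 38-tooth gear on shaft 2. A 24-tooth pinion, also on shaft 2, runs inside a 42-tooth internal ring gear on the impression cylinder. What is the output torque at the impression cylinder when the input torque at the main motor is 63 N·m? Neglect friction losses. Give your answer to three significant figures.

After the gear mesh (38/22): 63 × 1.7273 = 108.82 N·m
After the internal gear (42/24): 108.82 × 1.75 = 190.43 N·m

190 N·m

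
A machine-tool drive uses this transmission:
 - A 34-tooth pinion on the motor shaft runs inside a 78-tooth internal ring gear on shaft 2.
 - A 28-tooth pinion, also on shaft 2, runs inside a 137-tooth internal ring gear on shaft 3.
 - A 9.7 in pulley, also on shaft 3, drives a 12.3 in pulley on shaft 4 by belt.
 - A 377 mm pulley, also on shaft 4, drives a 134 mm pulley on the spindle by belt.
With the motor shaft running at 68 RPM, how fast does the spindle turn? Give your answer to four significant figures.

the motor shaft → shaft 2 (internal gear, 78/34): 68 ÷ 2.2941 = 29.641 RPM
shaft 2 → shaft 3 (internal gear, 137/28): 29.641 ÷ 4.8929 = 6.058 RPM
shaft 3 → shaft 4 (belt, 12.3/9.7): 6.058 ÷ 1.268 = 4.7775 RPM
shaft 4 → the spindle (belt, 134/377): 4.7775 ÷ 0.35544 = 13.441 RPM

13.44 RPM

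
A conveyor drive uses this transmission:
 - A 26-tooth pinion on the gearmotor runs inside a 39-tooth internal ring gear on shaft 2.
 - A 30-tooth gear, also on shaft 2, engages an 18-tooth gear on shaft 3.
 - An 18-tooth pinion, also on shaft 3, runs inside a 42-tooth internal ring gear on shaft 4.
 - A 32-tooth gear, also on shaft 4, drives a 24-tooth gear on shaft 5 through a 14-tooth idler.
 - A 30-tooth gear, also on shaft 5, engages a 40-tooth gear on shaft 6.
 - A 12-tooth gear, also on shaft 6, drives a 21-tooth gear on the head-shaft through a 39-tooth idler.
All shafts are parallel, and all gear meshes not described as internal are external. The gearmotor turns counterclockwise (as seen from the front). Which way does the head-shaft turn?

the gearmotor → shaft 2: internal mesh, same direction → CCW.
shaft 2 → shaft 3: external mesh, 1 reversal → CW.
shaft 3 → shaft 4: internal mesh, same direction → CW.
shaft 4 → shaft 5: driver → idler → driven is 2 external meshes, 2 reversals → CW.
shaft 5 → shaft 6: external mesh, 1 reversal → CCW.
shaft 6 → the head-shaft: driver → idler → driven is 2 external meshes, 2 reversals → CCW.
6 reversals in total — an even number — so the head-shaft turns the same way as the gearmotor.

counterclockwise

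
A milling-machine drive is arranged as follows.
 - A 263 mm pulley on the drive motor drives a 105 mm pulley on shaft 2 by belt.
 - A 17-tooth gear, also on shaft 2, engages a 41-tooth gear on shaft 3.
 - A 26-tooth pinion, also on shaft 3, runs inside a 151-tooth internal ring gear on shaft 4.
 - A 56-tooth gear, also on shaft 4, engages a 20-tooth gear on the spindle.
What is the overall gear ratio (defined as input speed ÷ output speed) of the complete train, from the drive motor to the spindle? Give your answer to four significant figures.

Each stage contributes driven/driver: belt 105/263 = 0.39924, gear mesh 41/17 = 2.4118, internal gear 151/26 = 5.8077, gear mesh 20/56 = 0.35714.
Overall: 0.39924 × 2.4118 × 5.8077 × 0.35714 = 1.9972.

1.997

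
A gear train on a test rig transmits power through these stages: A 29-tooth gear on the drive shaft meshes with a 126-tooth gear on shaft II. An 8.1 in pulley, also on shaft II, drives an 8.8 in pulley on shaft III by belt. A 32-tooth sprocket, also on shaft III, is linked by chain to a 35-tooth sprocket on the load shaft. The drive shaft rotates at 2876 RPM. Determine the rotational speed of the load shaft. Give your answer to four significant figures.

Gear mesh: ratio = 126/29 = 4.3448, so shaft II turns at 2876 / 4.3448 = 661.94 RPM.
Belt: ratio = 8.8/8.1 = 1.0864, so shaft III turns at 661.94 / 1.0864 = 609.28 RPM.
Chain: ratio = 35/32 = 1.0938, so the load shaft turns at 609.28 / 1.0938 = 557.06 RPM.

557.1 RPM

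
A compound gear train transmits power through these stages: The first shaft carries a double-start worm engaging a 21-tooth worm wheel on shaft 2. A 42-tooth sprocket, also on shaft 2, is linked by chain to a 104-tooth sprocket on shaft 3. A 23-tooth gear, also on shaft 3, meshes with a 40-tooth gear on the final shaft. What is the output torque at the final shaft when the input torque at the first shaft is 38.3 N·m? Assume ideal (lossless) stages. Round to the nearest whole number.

worm 21/2 = 10.5 → τ = 38.3·10.5 = 402.15 N·m
chain 104/42 = 2.4762 → τ = 402.15·2.4762 = 995.8 N·m
gear mesh 40/23 = 1.7391 → τ = 995.8·1.7391 = 1731.8 N·m

1732 N·m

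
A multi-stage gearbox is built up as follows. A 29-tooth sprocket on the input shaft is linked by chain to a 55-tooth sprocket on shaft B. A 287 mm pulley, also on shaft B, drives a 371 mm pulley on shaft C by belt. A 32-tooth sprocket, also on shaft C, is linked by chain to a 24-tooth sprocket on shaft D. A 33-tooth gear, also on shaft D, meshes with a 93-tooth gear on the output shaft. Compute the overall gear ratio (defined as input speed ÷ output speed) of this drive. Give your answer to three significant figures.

Each stage contributes driven/driver: chain 55/29 = 1.8966, belt 371/287 = 1.2927, chain 24/32 = 0.75, gear mesh 93/33 = 2.8182.
Overall: 1.8966 × 1.2927 × 0.75 × 2.8182 = 5.1819.

5.18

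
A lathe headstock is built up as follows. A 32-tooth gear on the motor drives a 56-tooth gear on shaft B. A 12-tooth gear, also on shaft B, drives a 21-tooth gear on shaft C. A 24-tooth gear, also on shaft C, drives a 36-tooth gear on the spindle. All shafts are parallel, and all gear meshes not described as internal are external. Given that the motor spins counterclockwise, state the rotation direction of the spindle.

clockwise

the motor → shaft B: external mesh, 1 reversal → CW.
shaft B → shaft C: external mesh, 1 reversal → CCW.
shaft C → the spindle: external mesh, 1 reversal → CW.
3 reversals in total — an odd number — so the spindle turns opposite to the motor.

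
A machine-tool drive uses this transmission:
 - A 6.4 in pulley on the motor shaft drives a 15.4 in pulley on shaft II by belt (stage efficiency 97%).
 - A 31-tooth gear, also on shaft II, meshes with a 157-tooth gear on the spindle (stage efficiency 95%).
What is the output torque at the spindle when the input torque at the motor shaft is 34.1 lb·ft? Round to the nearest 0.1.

After the belt (15.4/6.4): 34.1 × 2.4062 × 0.97 = 79.592 lb·ft
After the gear mesh (157/31): 79.592 × 5.0645 × 0.95 = 382.94 lb·ft

382.9 lb·ft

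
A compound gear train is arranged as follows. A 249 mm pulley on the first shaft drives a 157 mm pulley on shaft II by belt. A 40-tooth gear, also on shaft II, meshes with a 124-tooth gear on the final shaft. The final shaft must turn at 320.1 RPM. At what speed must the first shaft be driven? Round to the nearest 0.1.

625.7 RPM

Overall ratio R = 0.63052 × 3.1 = 1.9546.
Required input speed = output speed × R = 320.1 × 1.9546 = 625.67 RPM.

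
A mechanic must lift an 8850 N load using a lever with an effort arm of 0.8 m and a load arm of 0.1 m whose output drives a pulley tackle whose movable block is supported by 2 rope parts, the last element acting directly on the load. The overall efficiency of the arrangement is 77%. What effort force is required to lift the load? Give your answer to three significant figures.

Lever MA = effort arm / load arm = 0.8/0.1 = 8.
Block-and-tackle MA = number of supporting rope parts = 2.
Combined ideal MA = 8 × 2 = 16.
Actual MA = 16 × 0.77 = 12.32.
Effort = load / actual MA = 8850 / 12.32 = 718.34 N.

718 N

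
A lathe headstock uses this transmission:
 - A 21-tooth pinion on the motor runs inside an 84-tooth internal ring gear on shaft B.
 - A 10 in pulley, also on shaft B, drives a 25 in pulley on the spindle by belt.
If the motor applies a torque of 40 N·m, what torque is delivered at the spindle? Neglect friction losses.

internal gear 84/21 = 4 → τ = 40·4 = 160 N·m
belt 25/10 = 2.5 → τ = 160·2.5 = 400 N·m

400 N·m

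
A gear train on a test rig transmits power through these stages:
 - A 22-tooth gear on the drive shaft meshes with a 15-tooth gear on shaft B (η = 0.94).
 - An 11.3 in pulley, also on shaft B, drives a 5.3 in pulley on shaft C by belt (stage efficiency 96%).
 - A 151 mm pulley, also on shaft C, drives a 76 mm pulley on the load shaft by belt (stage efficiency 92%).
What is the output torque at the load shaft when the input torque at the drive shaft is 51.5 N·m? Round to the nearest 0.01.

Gear mesh: ratio = 15/22 = 0.68182; torque at shaft B = 51.5 × 0.68182 × 0.94 = 33.007 N·m.
Belt: ratio = 5.3/11.3 = 0.46903; torque at shaft C = 33.007 × 0.46903 × 0.96 = 14.862 N·m.
Belt: ratio = 76/151 = 0.50331; torque at the load shaft = 14.862 × 0.50331 × 0.92 = 6.8817 N·m.

6.88 N·m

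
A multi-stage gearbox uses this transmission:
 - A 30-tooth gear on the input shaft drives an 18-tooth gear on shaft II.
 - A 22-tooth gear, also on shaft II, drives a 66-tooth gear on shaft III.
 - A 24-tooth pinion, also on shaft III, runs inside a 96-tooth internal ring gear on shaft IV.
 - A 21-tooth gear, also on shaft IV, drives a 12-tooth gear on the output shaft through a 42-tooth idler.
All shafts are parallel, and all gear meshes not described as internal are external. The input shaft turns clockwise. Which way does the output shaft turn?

the input shaft → shaft II: external mesh, 1 reversal → CCW.
shaft II → shaft III: external mesh, 1 reversal → CW.
shaft III → shaft IV: internal mesh, same direction → CW.
shaft IV → the output shaft: driver → idler → driven is 2 external meshes, 2 reversals → CW.
4 reversals in total — an even number — so the output shaft turns the same way as the input shaft.

clockwise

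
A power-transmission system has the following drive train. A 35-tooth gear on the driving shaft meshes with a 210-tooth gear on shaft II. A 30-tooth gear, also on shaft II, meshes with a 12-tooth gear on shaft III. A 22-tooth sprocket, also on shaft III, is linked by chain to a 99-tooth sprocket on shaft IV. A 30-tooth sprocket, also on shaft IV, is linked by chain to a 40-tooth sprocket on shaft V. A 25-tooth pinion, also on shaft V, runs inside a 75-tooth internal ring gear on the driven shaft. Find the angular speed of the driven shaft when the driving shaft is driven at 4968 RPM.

115 RPM

Gear mesh: ratio = 210/35 = 6, so shaft II turns at 4968 / 6 = 828 RPM.
Gear mesh: ratio = 12/30 = 0.4, so shaft III turns at 828 / 0.4 = 2070 RPM.
Chain: ratio = 99/22 = 4.5, so shaft IV turns at 2070 / 4.5 = 460 RPM.
Chain: ratio = 40/30 = 1.3333, so shaft V turns at 460 / 1.3333 = 345 RPM.
Internal gear: ratio = 75/25 = 3, so the driven shaft turns at 345 / 3 = 115 RPM.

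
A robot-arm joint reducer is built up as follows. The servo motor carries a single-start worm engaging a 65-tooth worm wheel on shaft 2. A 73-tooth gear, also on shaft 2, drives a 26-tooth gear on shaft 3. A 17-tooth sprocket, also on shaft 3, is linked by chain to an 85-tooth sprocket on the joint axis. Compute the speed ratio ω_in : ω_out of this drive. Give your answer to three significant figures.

116

Each stage contributes driven/driver: worm 65/1 = 65, gear mesh 26/73 = 0.35616, chain 85/17 = 5.
Overall: 65 × 0.35616 × 5 = 115.75.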